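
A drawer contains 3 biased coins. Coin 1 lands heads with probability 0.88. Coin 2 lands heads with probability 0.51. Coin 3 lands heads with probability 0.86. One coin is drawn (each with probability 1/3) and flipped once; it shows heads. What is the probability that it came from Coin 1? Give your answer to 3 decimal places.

Posterior probability ≈ 0.391

P(heads|C1) = 0.88; P(heads|C2) = 0.51; P(heads|C3) = 0.86.
Prior × likelihood for each source: 0.333333·0.88=0.2933, 0.333333·0.51=0.1700, 0.333333·0.86=0.2867. Summing gives P(heads) = 0.75000.
P(Coin 1 | heads) = 0.2933 / 0.75000 = 0.391.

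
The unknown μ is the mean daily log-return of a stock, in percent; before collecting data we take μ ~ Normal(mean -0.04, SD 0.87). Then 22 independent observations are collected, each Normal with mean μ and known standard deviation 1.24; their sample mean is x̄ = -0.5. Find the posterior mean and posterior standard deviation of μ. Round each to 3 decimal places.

With known σ, the Normal prior is conjugate. Weight on the data is w = (n/σ²)/(n/σ² + 1/τ₀²) = 14.3080/(14.3080+1.32118) = 0.91547.
Posterior mean = w·x̄ + (1−w)·μ₀ = 0.91547·-0.5 + 0.084533·-0.04 = -0.461. Posterior variance = 1/(14.3080+1.32118) = 0.0639828, so SD = 0.253.

Posterior mean ≈ -0.461; posterior SD ≈ 0.253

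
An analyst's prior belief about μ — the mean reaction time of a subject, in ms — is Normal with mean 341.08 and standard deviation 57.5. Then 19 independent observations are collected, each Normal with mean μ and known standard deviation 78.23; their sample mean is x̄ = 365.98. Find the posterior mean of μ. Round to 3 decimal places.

With known σ, the Normal prior is conjugate. Weight on the data is w = (n/σ²)/(n/σ² + 1/τ₀²) = 0.00310461/(0.00310461+0.00030246) = 0.91123.
Posterior mean = w·x̄ + (1−w)·μ₀ = 0.91123·365.98 + 0.088774·341.08 = 363.770.

Posterior mean ≈ 363.770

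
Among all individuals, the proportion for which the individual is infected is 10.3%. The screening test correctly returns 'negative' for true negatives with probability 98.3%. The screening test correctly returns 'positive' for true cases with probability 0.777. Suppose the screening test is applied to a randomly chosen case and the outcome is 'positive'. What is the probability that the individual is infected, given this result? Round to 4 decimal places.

P(H | E) ≈ 0.8400

Let H be the event that the individual is infected. P(H) = 0.103, so P(¬H) = 0.897. With E the 'positive' result, P(E|H) = 0.777 and P(E|¬H) = 0.017.
P(E) = 0.777·0.103 + 0.017·0.897 = 0.080031 + 0.015249 = 0.095280.
By Bayes' theorem, P(H|E) = 0.080031 / 0.095280 = 0.8400.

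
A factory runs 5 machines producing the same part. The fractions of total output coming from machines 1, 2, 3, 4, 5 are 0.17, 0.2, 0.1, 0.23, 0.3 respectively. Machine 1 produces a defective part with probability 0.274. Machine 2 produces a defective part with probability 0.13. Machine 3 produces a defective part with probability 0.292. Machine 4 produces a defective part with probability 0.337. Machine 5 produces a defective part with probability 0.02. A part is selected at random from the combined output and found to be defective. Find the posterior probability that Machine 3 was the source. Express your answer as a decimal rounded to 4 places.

Posterior probability ≈ 0.1576

P(defective|M1) = 0.274; P(defective|M2) = 0.13; P(defective|M3) = 0.292; P(defective|M4) = 0.337; P(defective|M5) = 0.02.
Prior × likelihood for each source: 0.17·0.274=0.04658, 0.2·0.13=0.02600, 0.1·0.292=0.02920, 0.23·0.337=0.07751, 0.3·0.02=0.006000. Summing gives P(defective) = 0.18529.
P(Machine 3 | defective) = 0.02920 / 0.18529 = 0.1576.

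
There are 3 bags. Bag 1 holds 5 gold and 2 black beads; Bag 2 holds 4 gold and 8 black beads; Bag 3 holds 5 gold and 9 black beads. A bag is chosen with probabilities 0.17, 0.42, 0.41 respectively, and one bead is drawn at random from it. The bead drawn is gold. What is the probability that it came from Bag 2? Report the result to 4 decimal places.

Posterior probability ≈ 0.3433

P(gold|Bag 1) = 0.7143; P(gold|Bag 2) = 0.3333; P(gold|Bag 3) = 0.3571.
Prior × likelihood for each source: 0.17·0.7143=0.1214, 0.42·0.3333=0.1400, 0.41·0.3571=0.1464. Summing gives P(gold) = 0.40786.
P(Bag 2 | gold) = 0.1400 / 0.40786 = 0.3433.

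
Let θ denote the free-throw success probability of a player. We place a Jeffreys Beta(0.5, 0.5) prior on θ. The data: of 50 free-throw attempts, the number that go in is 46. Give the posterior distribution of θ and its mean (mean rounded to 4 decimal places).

Posterior: Beta(46.5, 4.5); mean ≈ 0.9118

The binomial likelihood is conjugate to the Beta prior: with 46 successes and 4 failures, the posterior is Beta(0.5+46, 0.5+4) = Beta(46.5, 4.5).
Posterior mean = α/(α+β) = 46.5/51 = 0.9118.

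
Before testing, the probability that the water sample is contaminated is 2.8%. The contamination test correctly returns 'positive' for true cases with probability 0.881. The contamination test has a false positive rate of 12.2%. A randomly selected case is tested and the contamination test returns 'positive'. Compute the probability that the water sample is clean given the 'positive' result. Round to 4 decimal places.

Let H be the event that the water sample is contaminated. P(H) = 0.028, so P(¬H) = 0.972. With E the 'positive' result, P(E|H) = 0.881 and P(E|¬H) = 0.122.
P(E) = 0.881·0.028 + 0.122·0.972 = 0.024668 + 0.11858 = 0.14325.
By Bayes' theorem, P(H|E) = 0.024668 / 0.14325 = 0.1722. Hence P(¬H|E) = 1 − 0.1722 = 0.8278.

P(¬H | E) ≈ 0.8278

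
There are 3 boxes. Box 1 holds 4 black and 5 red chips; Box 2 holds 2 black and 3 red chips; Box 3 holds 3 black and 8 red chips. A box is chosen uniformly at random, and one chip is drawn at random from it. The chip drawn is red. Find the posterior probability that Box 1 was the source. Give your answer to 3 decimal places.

Posterior probability ≈ 0.295

P(red|Box 1) = 0.5556; P(red|Box 2) = 0.6; P(red|Box 3) = 0.7273.
Prior × likelihood for each source: 0.333333·0.5556=0.1852, 0.333333·0.6=0.2000, 0.333333·0.7273=0.2424. Summing gives P(red) = 0.62761.
P(Box 1 | red) = 0.1852 / 0.62761 = 0.295.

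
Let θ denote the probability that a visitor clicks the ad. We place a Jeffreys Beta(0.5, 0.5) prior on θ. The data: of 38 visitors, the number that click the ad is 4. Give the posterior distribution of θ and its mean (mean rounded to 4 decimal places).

The binomial likelihood is conjugate to the Beta prior: with 4 successes and 34 failures, the posterior is Beta(0.5+4, 0.5+34) = Beta(4.5, 34.5).
E[θ | data] = 4.5/(4.5+34.5) = 0.1154.

Posterior: Beta(4.5, 34.5); mean ≈ 0.1154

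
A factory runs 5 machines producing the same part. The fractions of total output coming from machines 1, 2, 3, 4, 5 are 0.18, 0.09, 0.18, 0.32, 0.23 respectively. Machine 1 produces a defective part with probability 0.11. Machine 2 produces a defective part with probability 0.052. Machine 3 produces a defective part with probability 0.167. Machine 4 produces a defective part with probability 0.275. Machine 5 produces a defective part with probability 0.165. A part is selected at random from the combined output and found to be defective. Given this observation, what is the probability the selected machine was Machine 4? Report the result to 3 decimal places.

Posterior probability ≈ 0.488

P(defective|M1) = 0.11; P(defective|M2) = 0.052; P(defective|M3) = 0.167; P(defective|M4) = 0.275; P(defective|M5) = 0.165.
Prior × likelihood for each source: 0.18·0.11=0.01980, 0.09·0.052=0.004680, 0.18·0.167=0.03006, 0.32·0.275=0.08800, 0.23·0.165=0.03795. Summing gives P(defective) = 0.18049.
P(Machine 4 | defective) = 0.08800 / 0.18049 = 0.488.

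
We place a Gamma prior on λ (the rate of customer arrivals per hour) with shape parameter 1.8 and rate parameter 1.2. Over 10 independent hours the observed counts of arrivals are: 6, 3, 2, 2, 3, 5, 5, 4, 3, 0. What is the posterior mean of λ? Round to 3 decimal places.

Posterior mean ≈ 3.107

The Poisson likelihood adds the total count to the shape and the number of exposure periods to the rate. Here ∑xᵢ = 33 and n = 10, so shape 1.8→34.8 and rate 1.2→11.2.
Posterior mean = shape/rate = 34.8/11.2 = 3.107.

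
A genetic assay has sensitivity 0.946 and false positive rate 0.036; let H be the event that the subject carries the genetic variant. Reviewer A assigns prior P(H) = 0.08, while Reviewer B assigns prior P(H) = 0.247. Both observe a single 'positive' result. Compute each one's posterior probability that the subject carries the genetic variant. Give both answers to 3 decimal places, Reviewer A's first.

The likelihood ratio for a 'positive' result is 0.946/0.036 = 26.278.
Reviewer A: prior odds 0.08/0.92 = 0.086957; posterior odds 2.2850; posterior probability 0.696.
Reviewer B: prior odds 0.247/0.753 = 0.32802; posterior odds 8.6197; posterior probability 0.896.

Reviewer A: 0.696; Reviewer B: 0.896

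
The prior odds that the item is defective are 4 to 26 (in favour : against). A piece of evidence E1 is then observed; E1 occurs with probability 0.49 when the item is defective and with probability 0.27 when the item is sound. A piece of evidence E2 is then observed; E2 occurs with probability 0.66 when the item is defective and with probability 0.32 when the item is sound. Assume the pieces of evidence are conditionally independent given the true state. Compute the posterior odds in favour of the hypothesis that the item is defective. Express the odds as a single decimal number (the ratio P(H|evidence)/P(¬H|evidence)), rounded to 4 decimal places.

Posterior odds ≈ 0.5759

Prior odds = 4/26 = 0.15385. In log-odds, ln(0.15385) = -1.8718.
Add log likelihood ratios: ln(1.8148) + ln(2.0625) = 1.3199.
Posterior log-odds = -0.55190, so posterior odds = exp(-0.55190) = 0.57585.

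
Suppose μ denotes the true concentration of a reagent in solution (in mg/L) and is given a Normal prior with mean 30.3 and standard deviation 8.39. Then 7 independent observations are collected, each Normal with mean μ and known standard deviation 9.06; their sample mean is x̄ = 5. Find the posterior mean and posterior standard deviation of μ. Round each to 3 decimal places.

Prior precision 1/τ₀² = 1/8.39² = 0.0142061; data precision n/σ² = 7/9.06² = 0.0852789.
Posterior precision = 0.0142061 + 0.0852789 = 0.0994851, giving posterior SD = 1/√0.0994851 = 3.170.
Posterior mean = (0.0142061·30.3 + 0.0852789·5) / 0.0994851 = 8.613.

Posterior mean ≈ 8.613; posterior SD ≈ 3.170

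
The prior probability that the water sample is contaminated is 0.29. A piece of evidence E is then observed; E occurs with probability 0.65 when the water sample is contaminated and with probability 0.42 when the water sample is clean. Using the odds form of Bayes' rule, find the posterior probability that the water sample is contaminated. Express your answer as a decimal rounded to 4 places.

Posterior probability ≈ 0.3873

Prior odds = 0.29/(1−0.29) = 0.40845.
Likelihood ratio for E = 0.65/0.42 = 1.5476.
Posterior odds = prior odds × LR = 0.63213.
Posterior probability = odds/(1+odds) = 0.63213/1.6321 = 0.3873.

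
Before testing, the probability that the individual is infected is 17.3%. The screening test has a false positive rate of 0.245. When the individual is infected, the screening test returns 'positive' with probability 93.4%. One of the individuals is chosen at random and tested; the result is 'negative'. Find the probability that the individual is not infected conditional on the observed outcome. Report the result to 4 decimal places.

P(¬H | E) ≈ 0.9820

Write H for 'the individual is infected'. Prior odds H:¬H = 0.173/0.827 = 0.20919. For the 'negative' outcome, the likelihood ratio is 0.066/0.755 = 0.087417.
Posterior odds = 0.20919 × 0.087417 = 0.018287, so P(H|E) = 0.018287/(1+0.018287) = 0.0180. Then P(¬H|E) = 1 − 0.0180 = 0.9820.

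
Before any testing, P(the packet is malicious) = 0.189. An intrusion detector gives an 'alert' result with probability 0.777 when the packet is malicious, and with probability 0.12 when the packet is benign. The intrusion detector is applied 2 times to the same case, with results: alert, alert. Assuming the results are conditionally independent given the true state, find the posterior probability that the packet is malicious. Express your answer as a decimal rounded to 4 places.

Posterior P(H) ≈ 0.9072

Let H be the event that the packet is malicious; start with P(H) = 0.189. P('alert'|H) = 0.777, P('alert'|¬H) = 0.12.
Update on result 1 ('alert'): P(H) ← 0.777·0.1890 / (0.777·0.1890 + 0.12·0.8110) = 0.14685/0.24417 = 0.6014.
Update on result 2 ('alert'): P(H) ← 0.777·0.6014 / (0.777·0.6014 + 0.12·0.3986) = 0.46731/0.51514 = 0.9072.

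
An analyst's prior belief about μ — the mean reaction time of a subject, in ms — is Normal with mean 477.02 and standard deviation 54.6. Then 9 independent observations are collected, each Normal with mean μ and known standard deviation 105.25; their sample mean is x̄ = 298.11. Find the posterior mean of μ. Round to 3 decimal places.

Posterior mean ≈ 350.391

Prior precision 1/τ₀² = 1/54.6² = 0.00033544; data precision n/σ² = 9/105.25² = 0.00081245.
Posterior precision = 0.00033544 + 0.00081245 = 0.00114789.
Posterior mean = (0.00033544·477.02 + 0.00081245·298.11) / 0.00114789 = 350.391.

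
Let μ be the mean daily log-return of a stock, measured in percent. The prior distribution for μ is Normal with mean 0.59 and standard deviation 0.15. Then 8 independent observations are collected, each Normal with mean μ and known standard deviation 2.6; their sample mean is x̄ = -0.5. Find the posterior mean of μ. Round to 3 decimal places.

Prior precision 1/τ₀² = 1/0.15² = 44.4444; data precision n/σ² = 8/2.6² = 1.18343.
Posterior precision = 44.4444 + 1.18343 = 45.6279.
Posterior mean = (44.4444·0.59 + 1.18343·-0.5) / 45.6279 = 0.562.

Posterior mean ≈ 0.562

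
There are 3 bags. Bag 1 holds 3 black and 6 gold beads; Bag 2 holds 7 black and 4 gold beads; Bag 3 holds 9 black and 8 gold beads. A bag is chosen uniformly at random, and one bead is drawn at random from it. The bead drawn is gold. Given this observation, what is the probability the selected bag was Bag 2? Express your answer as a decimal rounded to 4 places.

Tabulate prior·likelihood by source: [1] prior 0.333333, lik 0.6667, product 0.2222; [2] prior 0.333333, lik 0.3636, product 0.1212; [3] prior 0.333333, lik 0.4706, product 0.1569.
Normalizing constant = 0.50030; the posterior for Bag 2 is its product over the sum, 0.1212/0.50030 = 0.2423.

Posterior probability ≈ 0.2423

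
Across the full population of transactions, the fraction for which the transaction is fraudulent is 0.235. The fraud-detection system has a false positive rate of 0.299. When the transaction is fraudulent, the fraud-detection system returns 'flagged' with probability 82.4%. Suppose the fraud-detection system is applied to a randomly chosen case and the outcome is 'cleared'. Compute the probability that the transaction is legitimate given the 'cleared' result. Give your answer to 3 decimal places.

P(¬H | E) ≈ 0.928

Write H for 'the transaction is fraudulent'. Prior odds H:¬H = 0.235/0.765 = 0.30719. For the 'cleared' outcome, the likelihood ratio is 0.176/0.701 = 0.25107.
Posterior odds = 0.30719 × 0.25107 = 0.077126, so P(H|E) = 0.077126/(1+0.077126) = 0.072. Then P(¬H|E) = 1 − 0.072 = 0.928.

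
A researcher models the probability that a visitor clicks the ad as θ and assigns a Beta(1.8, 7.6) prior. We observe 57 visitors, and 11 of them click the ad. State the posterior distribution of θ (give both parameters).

Posterior: Beta(12.8, 53.6)

Observing 11 successes and 46 failures updates Beta(1.8, 7.6) by adding the success and failure counts to the two shape parameters: α = 1.8+11 = 12.8, β = 7.6+46 = 53.6.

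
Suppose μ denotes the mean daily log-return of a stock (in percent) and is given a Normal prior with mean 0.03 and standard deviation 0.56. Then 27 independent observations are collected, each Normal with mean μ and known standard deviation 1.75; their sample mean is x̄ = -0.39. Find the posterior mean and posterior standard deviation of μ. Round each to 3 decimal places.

With known σ, the Normal prior is conjugate. Weight on the data is w = (n/σ²)/(n/σ² + 1/τ₀²) = 8.81633/(8.81633+3.18878) = 0.73438.
Posterior mean = w·x̄ + (1−w)·μ₀ = 0.73438·-0.39 + 0.26562·0.03 = -0.278. Posterior variance = 1/(8.81633+3.18878) = 0.0832979, so SD = 0.289.

Posterior mean ≈ -0.278; posterior SD ≈ 0.289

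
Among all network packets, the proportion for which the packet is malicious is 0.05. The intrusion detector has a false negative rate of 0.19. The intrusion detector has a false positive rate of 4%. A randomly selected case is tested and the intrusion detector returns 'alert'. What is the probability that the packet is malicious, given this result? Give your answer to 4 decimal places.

P(H | E) ≈ 0.5159

Let H be the event that the packet is malicious. P(H) = 0.05, so P(¬H) = 0.95. With E the 'alert' result, P(E|H) = 0.81 and P(E|¬H) = 0.04.
P(E) = 0.81·0.05 + 0.04·0.95 = 0.040500 + 0.038000 = 0.078500.
By Bayes' theorem, P(H|E) = 0.040500 / 0.078500 = 0.5159.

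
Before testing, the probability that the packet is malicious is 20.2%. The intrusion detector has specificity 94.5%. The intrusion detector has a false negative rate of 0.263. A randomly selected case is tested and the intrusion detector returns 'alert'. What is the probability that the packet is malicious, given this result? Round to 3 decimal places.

P(H | E) ≈ 0.772

Let H be the event that the packet is malicious. P(H) = 0.202, so P(¬H) = 0.798. With E the 'alert' result, P(E|H) = 0.737 and P(E|¬H) = 0.055.
P(E) = 0.737·0.202 + 0.055·0.798 = 0.14887 + 0.043890 = 0.19276.
By Bayes' theorem, P(H|E) = 0.14887 / 0.19276 = 0.772.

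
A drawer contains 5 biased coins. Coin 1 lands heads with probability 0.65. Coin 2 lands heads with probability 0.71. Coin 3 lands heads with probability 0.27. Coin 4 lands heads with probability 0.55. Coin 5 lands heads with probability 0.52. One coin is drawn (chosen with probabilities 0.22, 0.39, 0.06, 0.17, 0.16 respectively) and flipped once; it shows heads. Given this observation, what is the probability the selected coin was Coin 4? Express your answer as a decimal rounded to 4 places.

Posterior probability ≈ 0.1526

Tabulate prior·likelihood by source: [1] prior 0.22, lik 0.65, product 0.1430; [2] prior 0.39, lik 0.71, product 0.2769; [3] prior 0.06, lik 0.27, product 0.01620; [4] prior 0.17, lik 0.55, product 0.09350; [5] prior 0.16, lik 0.52, product 0.08320.
Normalizing constant = 0.61280; the posterior for Coin 4 is its product over the sum, 0.09350/0.61280 = 0.1526.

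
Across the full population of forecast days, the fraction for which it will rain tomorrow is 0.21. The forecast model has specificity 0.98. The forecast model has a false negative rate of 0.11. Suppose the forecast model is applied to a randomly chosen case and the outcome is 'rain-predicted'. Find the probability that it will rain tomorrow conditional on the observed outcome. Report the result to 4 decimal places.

P(H | E) ≈ 0.9221

Let H be the event that it will rain tomorrow. P(H) = 0.21, so P(¬H) = 0.79. With E the 'rain-predicted' result, P(E|H) = 0.89 and P(E|¬H) = 0.02.
P(E) = 0.89·0.21 + 0.02·0.79 = 0.18690 + 0.015800 = 0.20270.
By Bayes' theorem, P(H|E) = 0.18690 / 0.20270 = 0.9221.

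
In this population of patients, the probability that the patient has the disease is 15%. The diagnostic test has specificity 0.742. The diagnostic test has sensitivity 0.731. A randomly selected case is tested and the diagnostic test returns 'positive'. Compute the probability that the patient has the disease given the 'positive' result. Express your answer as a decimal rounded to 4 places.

P(H | E) ≈ 0.3333

Write H for 'the patient has the disease'. Prior odds H:¬H = 0.15/0.85 = 0.17647. For the 'positive' outcome, the likelihood ratio is 0.731/0.258 = 2.8333.
Posterior odds = 0.17647 × 2.8333 = 0.50000, so P(H|E) = 0.50000/(1+0.50000) = 0.3333.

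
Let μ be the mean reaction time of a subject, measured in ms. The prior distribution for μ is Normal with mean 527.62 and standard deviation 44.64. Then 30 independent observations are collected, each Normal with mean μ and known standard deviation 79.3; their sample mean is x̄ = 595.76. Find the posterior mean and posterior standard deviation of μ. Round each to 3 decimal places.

With known σ, the Normal prior is conjugate. Weight on the data is w = (n/σ²)/(n/σ² + 1/τ₀²) = 0.00477062/(0.00477062+0.00050182) = 0.90482.
Posterior mean = w·x̄ + (1−w)·μ₀ = 0.90482·595.76 + 0.095179·527.62 = 589.275. Posterior variance = 1/(0.00477062+0.00050182) = 189.665, so SD = 13.772.

Posterior mean ≈ 589.275; posterior SD ≈ 13.772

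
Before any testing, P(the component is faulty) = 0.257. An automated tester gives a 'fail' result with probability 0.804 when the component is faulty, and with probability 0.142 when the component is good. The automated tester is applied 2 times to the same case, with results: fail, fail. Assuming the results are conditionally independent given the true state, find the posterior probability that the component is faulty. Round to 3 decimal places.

Posterior P(H) ≈ 0.917

With H the event that the component is faulty, the joint likelihood of the observed sequence is P(data|H) = 0.804·0.804 = 0.64642 and P(data|¬H) = 0.142·0.142 = 0.020164.
Bayes: P(H|data) = 0.257·0.64642 / (0.257·0.64642 + 0.743·0.020164) = 0.16613/0.18111 = 0.9173.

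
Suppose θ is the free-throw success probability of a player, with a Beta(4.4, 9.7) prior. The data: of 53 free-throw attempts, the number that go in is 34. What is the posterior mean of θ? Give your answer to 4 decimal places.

The binomial likelihood is conjugate to the Beta prior: with 34 successes and 19 failures, the posterior is Beta(4.4+34, 9.7+19) = Beta(38.4, 28.7).
E[θ | data] = 38.4/(38.4+28.7) = 0.5723.

Posterior mean ≈ 0.5723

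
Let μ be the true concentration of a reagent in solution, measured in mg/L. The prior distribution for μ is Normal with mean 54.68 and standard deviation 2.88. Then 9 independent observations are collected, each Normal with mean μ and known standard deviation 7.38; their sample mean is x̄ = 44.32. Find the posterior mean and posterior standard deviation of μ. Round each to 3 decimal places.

Prior precision 1/τ₀² = 1/2.88² = 0.120563; data precision n/σ² = 9/7.38² = 0.165246.
Posterior precision = 0.120563 + 0.165246 = 0.285809, giving posterior SD = 1/√0.285809 = 1.871.
Posterior mean = (0.120563·54.68 + 0.165246·44.32) / 0.285809 = 48.690.

Posterior mean ≈ 48.690; posterior SD ≈ 1.871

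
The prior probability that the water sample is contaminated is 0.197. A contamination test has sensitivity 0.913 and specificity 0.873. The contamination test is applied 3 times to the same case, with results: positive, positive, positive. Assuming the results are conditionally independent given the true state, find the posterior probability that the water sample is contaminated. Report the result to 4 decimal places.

With H the event that the water sample is contaminated, the joint likelihood of the observed sequence is P(data|H) = 0.913·0.913·0.913 = 0.76105 and P(data|¬H) = 0.127·0.127·0.127 = 0.0020484.
Bayes: P(H|data) = 0.197·0.76105 / (0.197·0.76105 + 0.803·0.0020484) = 0.14993/0.15157 = 0.9891.

Posterior P(H) ≈ 0.9891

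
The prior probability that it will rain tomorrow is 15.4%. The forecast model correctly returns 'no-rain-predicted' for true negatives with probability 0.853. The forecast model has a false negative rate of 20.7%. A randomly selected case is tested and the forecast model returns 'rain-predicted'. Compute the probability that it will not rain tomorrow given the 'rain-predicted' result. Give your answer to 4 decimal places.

P(¬H | E) ≈ 0.5045

Let H be the event that it will rain tomorrow. P(H) = 0.154, so P(¬H) = 0.846. With E the 'rain-predicted' result, P(E|H) = 0.793 and P(E|¬H) = 0.147.
P(E) = 0.793·0.154 + 0.147·0.846 = 0.12212 + 0.12436 = 0.24648.
By Bayes' theorem, P(H|E) = 0.12212 / 0.24648 = 0.4955. Hence P(¬H|E) = 1 − 0.4955 = 0.5045.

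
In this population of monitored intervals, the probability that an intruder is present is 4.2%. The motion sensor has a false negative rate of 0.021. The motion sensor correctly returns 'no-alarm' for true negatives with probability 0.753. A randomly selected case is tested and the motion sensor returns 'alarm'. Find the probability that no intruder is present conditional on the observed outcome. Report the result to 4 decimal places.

Let H be the event that an intruder is present. P(H) = 0.042, so P(¬H) = 0.958. With E the 'alarm' result, P(E|H) = 0.979 and P(E|¬H) = 0.247.
P(E) = 0.979·0.042 + 0.247·0.958 = 0.041118 + 0.23663 = 0.27774.
By Bayes' theorem, P(H|E) = 0.041118 / 0.27774 = 0.1480. Hence P(¬H|E) = 1 − 0.1480 = 0.8520.

P(¬H | E) ≈ 0.8520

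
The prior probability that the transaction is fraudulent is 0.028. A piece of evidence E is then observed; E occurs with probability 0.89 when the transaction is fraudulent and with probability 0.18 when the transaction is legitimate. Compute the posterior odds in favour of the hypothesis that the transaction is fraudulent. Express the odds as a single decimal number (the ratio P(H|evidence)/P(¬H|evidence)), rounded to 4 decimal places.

Posterior odds ≈ 0.1424

Prior odds = 0.028/(1−0.028) = 0.028807. In log-odds, ln(0.028807) = -3.5472.
Add log likelihood ratio: ln(4.9444) = 1.5983.
Posterior log-odds = -1.9489, so posterior odds = exp(-1.9489) = 0.14243.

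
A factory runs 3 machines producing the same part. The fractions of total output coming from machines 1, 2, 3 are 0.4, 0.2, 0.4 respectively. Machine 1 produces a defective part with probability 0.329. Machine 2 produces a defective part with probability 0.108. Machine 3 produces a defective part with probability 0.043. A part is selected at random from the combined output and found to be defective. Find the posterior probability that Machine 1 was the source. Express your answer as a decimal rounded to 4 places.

P(defective|M1) = 0.329; P(defective|M2) = 0.108; P(defective|M3) = 0.043.
Prior × likelihood for each source: 0.4·0.329=0.1316, 0.2·0.108=0.02160, 0.4·0.043=0.01720. Summing gives P(defective) = 0.17040.
P(Machine 1 | defective) = 0.1316 / 0.17040 = 0.7723.

Posterior probability ≈ 0.7723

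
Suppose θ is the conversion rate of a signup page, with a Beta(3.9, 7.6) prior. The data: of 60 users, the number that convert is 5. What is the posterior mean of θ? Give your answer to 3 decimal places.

The binomial likelihood is conjugate to the Beta prior: with 5 successes and 55 failures, the posterior is Beta(3.9+5, 7.6+55) = Beta(8.9, 62.6).
E[θ | data] = 8.9/(8.9+62.6) = 0.124.

Posterior mean ≈ 0.124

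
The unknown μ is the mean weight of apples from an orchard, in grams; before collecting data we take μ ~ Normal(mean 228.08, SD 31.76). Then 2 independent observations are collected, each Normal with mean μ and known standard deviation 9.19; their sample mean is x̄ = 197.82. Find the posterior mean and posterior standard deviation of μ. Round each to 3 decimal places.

Posterior mean ≈ 199.036; posterior SD ≈ 6.366

Prior precision 1/τ₀² = 1/31.76² = 0.00099138; data precision n/σ² = 2/9.19² = 0.0236809.
Posterior precision = 0.00099138 + 0.0236809 = 0.0246723, giving posterior SD = 1/√0.0246723 = 6.366.
Posterior mean = (0.00099138·228.08 + 0.0236809·197.82) / 0.0246723 = 199.036.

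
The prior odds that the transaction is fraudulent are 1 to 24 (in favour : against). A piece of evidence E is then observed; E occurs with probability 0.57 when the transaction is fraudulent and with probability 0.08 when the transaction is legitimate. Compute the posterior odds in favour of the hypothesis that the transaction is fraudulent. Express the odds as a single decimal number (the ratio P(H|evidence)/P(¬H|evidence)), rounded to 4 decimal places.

Prior odds = 1/24 = 0.041667.
Likelihood ratio for E = 0.57/0.08 = 7.1250.
Posterior odds = prior odds × LR = 0.29687.

Posterior odds ≈ 0.2969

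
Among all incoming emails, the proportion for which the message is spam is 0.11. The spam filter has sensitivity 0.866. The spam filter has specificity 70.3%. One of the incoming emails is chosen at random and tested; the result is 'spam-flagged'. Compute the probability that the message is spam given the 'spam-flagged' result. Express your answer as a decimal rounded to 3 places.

Write H for 'the message is spam'. Prior odds H:¬H = 0.11/0.89 = 0.12360. For the 'spam-flagged' outcome, the likelihood ratio is 0.866/0.297 = 2.9158.
Posterior odds = 0.12360 × 2.9158 = 0.36038, so P(H|E) = 0.36038/(1+0.36038) = 0.265.

P(H | E) ≈ 0.265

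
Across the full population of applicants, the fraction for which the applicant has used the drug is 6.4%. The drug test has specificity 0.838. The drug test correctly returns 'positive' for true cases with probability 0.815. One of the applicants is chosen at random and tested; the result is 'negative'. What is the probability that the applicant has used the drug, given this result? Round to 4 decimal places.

Write H for 'the applicant has used the drug'. Prior odds H:¬H = 0.064/0.936 = 0.068376. For the 'negative' outcome, the likelihood ratio is 0.185/0.838 = 0.22076.
Posterior odds = 0.068376 × 0.22076 = 0.015095, so P(H|E) = 0.015095/(1+0.015095) = 0.0149.

P(H | E) ≈ 0.0149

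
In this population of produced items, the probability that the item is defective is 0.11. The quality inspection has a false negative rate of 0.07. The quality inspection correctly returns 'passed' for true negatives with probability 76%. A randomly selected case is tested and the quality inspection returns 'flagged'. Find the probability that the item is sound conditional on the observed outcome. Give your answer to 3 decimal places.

Write H for 'the item is defective'. Prior odds H:¬H = 0.11/0.89 = 0.12360. For the 'flagged' outcome, the likelihood ratio is 0.93/0.24 = 3.8750.
Posterior odds = 0.12360 × 3.8750 = 0.47893, so P(H|E) = 0.47893/(1+0.47893) = 0.324. Then P(¬H|E) = 1 − 0.324 = 0.676.

P(¬H | E) ≈ 0.676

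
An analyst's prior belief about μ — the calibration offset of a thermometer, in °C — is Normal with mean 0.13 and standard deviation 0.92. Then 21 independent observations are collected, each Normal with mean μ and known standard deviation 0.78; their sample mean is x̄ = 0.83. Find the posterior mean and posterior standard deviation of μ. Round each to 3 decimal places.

Posterior mean ≈ 0.807; posterior SD ≈ 0.167

Prior precision 1/τ₀² = 1/0.92² = 1.18147; data precision n/σ² = 21/0.78² = 34.5168.
Posterior precision = 1.18147 + 34.5168 = 35.6982, giving posterior SD = 1/√35.6982 = 0.167.
Posterior mean = (1.18147·0.13 + 34.5168·0.83) / 35.6982 = 0.807.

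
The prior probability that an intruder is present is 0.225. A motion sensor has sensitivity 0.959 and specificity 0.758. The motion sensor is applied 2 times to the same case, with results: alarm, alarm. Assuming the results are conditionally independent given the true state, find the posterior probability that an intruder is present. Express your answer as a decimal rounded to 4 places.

Let H be the event that an intruder is present; start with P(H) = 0.225. P('alarm'|H) = 0.959, P('alarm'|¬H) = 0.242.
Update on result 1 ('alarm'): P(H) ← 0.959·0.2250 / (0.959·0.2250 + 0.242·0.7750) = 0.21577/0.40332 = 0.5350.
Update on result 2 ('alarm'): P(H) ← 0.959·0.5350 / (0.959·0.5350 + 0.242·0.4650) = 0.51306/0.62559 = 0.8201.

Posterior P(H) ≈ 0.8201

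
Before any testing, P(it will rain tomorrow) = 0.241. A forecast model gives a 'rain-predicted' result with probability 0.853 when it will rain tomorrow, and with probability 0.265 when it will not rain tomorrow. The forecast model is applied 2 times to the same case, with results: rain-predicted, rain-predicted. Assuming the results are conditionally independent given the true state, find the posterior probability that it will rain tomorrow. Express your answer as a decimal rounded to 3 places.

With H the event that it will rain tomorrow, the joint likelihood of the observed sequence is P(data|H) = 0.853·0.853 = 0.72761 and P(data|¬H) = 0.265·0.265 = 0.070225.
Bayes: P(H|data) = 0.241·0.72761 / (0.241·0.72761 + 0.759·0.070225) = 0.17535/0.22865 = 0.7669.

Posterior P(H) ≈ 0.767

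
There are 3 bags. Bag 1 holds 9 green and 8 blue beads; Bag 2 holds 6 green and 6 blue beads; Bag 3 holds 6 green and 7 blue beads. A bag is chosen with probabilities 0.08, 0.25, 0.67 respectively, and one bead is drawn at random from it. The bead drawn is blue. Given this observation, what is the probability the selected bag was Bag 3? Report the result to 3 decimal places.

Tabulate prior·likelihood by source: [1] prior 0.08, lik 0.4706, product 0.03765; [2] prior 0.25, lik 0.5, product 0.1250; [3] prior 0.67, lik 0.5385, product 0.3608.
Normalizing constant = 0.52342; the posterior for Bag 3 is its product over the sum, 0.3608/0.52342 = 0.689.

Posterior probability ≈ 0.689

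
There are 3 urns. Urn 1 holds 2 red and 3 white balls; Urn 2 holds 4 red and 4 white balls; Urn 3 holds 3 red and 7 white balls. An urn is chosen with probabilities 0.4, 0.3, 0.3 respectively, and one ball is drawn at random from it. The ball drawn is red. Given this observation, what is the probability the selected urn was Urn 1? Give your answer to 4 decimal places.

P(red|Urn 1) = 0.4; P(red|Urn 2) = 0.5; P(red|Urn 3) = 0.3.
Prior × likelihood for each source: 0.4·0.4=0.1600, 0.3·0.5=0.1500, 0.3·0.3=0.09000. Summing gives P(red) = 0.40000.
P(Urn 1 | red) = 0.1600 / 0.40000 = 0.4000.

Posterior probability ≈ 0.4000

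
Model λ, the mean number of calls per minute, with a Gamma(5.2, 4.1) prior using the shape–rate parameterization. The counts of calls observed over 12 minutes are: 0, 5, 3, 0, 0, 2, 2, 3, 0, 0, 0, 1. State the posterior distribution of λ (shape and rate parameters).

Posterior: Gamma(shape=21.2, rate=16.1)

Total count ∑xᵢ = 16 over n = 12 minutes.
Gamma is conjugate to the Poisson likelihood: posterior is Gamma(shape = 5.2+16 = 21.2, rate = 4.1+12 = 16.1).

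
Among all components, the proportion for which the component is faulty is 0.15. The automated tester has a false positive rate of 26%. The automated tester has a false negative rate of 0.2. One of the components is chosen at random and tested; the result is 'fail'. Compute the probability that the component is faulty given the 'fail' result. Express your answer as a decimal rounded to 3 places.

P(H | E) ≈ 0.352

Write H for 'the component is faulty'. Prior odds H:¬H = 0.15/0.85 = 0.17647. For the 'fail' outcome, the likelihood ratio is 0.8/0.26 = 3.0769.
Posterior odds = 0.17647 × 3.0769 = 0.54299, so P(H|E) = 0.54299/(1+0.54299) = 0.352.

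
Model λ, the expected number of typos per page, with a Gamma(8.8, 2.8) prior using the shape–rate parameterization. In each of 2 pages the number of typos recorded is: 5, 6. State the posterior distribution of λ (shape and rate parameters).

Total count ∑xᵢ = 11 over n = 2 pages.
Gamma is conjugate to the Poisson likelihood: posterior is Gamma(shape = 8.8+11 = 19.8, rate = 2.8+2 = 4.8).

Posterior: Gamma(shape=19.8, rate=4.8)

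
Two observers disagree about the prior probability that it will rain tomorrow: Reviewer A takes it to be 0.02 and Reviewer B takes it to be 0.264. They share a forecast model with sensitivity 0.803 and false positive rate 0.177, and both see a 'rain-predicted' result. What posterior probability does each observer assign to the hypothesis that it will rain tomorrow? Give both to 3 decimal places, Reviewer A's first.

Reviewer A: 0.085; Reviewer B: 0.619

The likelihood ratio for a 'rain-predicted' result is 0.803/0.177 = 4.5367.
Reviewer A: prior odds 0.02/0.98 = 0.020408; posterior odds 0.092586; posterior probability 0.085.
Reviewer B: prior odds 0.264/0.736 = 0.35870; posterior odds 1.6273; posterior probability 0.619.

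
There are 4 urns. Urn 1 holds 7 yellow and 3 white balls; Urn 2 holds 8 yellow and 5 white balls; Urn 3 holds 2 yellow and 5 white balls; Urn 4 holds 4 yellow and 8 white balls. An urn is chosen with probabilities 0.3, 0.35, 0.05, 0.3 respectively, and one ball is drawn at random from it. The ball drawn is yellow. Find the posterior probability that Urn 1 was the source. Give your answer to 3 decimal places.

Tabulate prior·likelihood by source: [1] prior 0.3, lik 0.7, product 0.2100; [2] prior 0.35, lik 0.6154, product 0.2154; [3] prior 0.05, lik 0.2857, product 0.01429; [4] prior 0.3, lik 0.3333, product 0.1000.
Normalizing constant = 0.53967; the posterior for Urn 1 is its product over the sum, 0.2100/0.53967 = 0.389.

Posterior probability ≈ 0.389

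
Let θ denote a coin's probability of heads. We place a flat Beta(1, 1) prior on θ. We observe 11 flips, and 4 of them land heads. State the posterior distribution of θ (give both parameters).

Observing 4 successes and 7 failures updates Beta(1, 1) by adding the success and failure counts to the two shape parameters: α = 1+4 = 5, β = 1+7 = 8.

Posterior: Beta(5, 8)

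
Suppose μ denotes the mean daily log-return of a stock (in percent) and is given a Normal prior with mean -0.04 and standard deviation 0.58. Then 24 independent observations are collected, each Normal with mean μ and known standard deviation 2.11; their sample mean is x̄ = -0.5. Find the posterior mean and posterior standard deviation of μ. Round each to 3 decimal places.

With known σ, the Normal prior is conjugate. Weight on the data is w = (n/σ²)/(n/σ² + 1/τ₀²) = 5.39071/(5.39071+2.97265) = 0.64456.
Posterior mean = w·x̄ + (1−w)·μ₀ = 0.64456·-0.5 + 0.35544·-0.04 = -0.336. Posterior variance = 1/(5.39071+2.97265) = 0.119569, so SD = 0.346.

Posterior mean ≈ -0.336; posterior SD ≈ 0.346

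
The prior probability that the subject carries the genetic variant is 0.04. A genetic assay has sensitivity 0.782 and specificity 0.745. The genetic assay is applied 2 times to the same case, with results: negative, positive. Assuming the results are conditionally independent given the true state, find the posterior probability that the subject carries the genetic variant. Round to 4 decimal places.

With H the event that the subject carries the genetic variant, the joint likelihood of the observed sequence is P(data|H) = 0.218·0.782 = 0.17048 and P(data|¬H) = 0.745·0.255 = 0.18998.
Bayes: P(H|data) = 0.04·0.17048 / (0.04·0.17048 + 0.96·0.18998) = 0.0068190/0.18920 = 0.0360.

Posterior P(H) ≈ 0.0360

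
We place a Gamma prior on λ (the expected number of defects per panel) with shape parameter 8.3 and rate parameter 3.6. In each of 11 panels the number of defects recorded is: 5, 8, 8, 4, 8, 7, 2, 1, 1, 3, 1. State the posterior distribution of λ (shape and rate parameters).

Posterior: Gamma(shape=56.3, rate=14.6)

Total count ∑xᵢ = 48 over n = 11 panels.
Gamma is conjugate to the Poisson likelihood: posterior is Gamma(shape = 8.3+48 = 56.3, rate = 3.6+11 = 14.6).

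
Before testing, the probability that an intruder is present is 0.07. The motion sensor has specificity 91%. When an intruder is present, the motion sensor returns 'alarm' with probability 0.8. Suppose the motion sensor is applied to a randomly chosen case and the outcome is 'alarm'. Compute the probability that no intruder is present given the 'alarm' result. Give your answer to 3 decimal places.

Let H be the event that an intruder is present. P(H) = 0.07, so P(¬H) = 0.93. With E the 'alarm' result, P(E|H) = 0.8 and P(E|¬H) = 0.09.
P(E) = 0.8·0.07 + 0.09·0.93 = 0.056000 + 0.083700 = 0.13970.
By Bayes' theorem, P(H|E) = 0.056000 / 0.13970 = 0.401. Hence P(¬H|E) = 1 − 0.401 = 0.599.

P(¬H | E) ≈ 0.599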